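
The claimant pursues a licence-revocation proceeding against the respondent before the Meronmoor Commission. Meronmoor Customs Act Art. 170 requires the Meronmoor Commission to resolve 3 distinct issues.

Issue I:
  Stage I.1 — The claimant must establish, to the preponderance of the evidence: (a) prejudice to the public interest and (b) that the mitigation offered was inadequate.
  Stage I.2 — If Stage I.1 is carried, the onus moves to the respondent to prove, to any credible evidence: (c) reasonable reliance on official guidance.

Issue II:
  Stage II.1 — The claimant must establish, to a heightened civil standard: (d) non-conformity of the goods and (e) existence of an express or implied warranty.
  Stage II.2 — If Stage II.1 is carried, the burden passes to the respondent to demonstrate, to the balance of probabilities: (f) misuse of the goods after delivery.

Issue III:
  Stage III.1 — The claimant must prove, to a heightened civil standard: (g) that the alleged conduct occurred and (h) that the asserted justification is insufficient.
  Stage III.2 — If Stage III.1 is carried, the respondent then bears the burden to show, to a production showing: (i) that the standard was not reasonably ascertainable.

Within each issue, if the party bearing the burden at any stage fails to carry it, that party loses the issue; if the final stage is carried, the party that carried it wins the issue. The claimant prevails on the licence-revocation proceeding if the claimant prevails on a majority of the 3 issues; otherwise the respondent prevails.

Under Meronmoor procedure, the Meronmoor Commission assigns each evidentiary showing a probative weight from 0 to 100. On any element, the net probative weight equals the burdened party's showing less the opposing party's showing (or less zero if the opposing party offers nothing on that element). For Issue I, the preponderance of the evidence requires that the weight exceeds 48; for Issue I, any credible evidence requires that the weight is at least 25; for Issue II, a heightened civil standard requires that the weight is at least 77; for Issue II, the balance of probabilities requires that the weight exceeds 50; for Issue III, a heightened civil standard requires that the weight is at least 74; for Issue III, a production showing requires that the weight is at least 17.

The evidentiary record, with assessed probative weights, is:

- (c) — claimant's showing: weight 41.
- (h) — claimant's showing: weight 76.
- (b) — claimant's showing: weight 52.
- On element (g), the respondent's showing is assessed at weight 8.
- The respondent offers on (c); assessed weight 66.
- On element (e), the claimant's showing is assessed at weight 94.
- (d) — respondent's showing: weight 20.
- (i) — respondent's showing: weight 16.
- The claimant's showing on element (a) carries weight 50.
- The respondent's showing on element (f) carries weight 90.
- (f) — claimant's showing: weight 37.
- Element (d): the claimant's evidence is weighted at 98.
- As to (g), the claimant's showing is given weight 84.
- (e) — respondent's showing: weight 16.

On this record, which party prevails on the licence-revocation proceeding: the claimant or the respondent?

respondent

— Issue I —
Stage I.1 — burden on claimant; standard: the preponderance of the evidence (weight exceeds 48).
    (a): 50 > 48 [met]
    (b): 52 > 48 [met]
  Stage I.1 is satisfied; the onus moves to the respondent.
Stage I.2 — burden on respondent; standard: any credible evidence (weight is at least 25).
    (c): 66 − 41 = 25 ≥ 25 [met]
  All elements met at the final stage.
With every stage satisfied, the respondent prevails on this issue.
— Issue II —
Stage II.1 (claimant, a heightened civil standard, weight is at least 77): (d) net 98−20=78 ≥ 77 — meets; (e) net 94−16=78 ≥ 77 — meets.
  Stage II.1 carried; the burden shifts to the respondent.
Stage II.2 (respondent, the balance of probabilities, weight exceeds 50): (f) net 90−37=53 > 50 — meets.
  Stage II.2 carried; the final stage is satisfied.
With every stage satisfied, the respondent prevails on this issue.
— Issue III —
Stage III.1 (claimant, a heightened civil standard, weight is at least 74): (g) net 84−8=76 ≥ 74 — meets; (h) 76 ≥ 74 — meets.
  Stage III.1 is satisfied; the onus moves to the respondent.
Stage III.2 (respondent, a production showing, weight is at least 17): (i) 16 < 17 — fails.
  The respondent does not carry Stage III.2.
The analysis ends at Stage III.2; the claimant prevails on this issue.
Per-issue: Issue I → respondent; Issue II → respondent; Issue III → claimant. The claimant must prevail on a majority of issues; overall, the respondent prevails.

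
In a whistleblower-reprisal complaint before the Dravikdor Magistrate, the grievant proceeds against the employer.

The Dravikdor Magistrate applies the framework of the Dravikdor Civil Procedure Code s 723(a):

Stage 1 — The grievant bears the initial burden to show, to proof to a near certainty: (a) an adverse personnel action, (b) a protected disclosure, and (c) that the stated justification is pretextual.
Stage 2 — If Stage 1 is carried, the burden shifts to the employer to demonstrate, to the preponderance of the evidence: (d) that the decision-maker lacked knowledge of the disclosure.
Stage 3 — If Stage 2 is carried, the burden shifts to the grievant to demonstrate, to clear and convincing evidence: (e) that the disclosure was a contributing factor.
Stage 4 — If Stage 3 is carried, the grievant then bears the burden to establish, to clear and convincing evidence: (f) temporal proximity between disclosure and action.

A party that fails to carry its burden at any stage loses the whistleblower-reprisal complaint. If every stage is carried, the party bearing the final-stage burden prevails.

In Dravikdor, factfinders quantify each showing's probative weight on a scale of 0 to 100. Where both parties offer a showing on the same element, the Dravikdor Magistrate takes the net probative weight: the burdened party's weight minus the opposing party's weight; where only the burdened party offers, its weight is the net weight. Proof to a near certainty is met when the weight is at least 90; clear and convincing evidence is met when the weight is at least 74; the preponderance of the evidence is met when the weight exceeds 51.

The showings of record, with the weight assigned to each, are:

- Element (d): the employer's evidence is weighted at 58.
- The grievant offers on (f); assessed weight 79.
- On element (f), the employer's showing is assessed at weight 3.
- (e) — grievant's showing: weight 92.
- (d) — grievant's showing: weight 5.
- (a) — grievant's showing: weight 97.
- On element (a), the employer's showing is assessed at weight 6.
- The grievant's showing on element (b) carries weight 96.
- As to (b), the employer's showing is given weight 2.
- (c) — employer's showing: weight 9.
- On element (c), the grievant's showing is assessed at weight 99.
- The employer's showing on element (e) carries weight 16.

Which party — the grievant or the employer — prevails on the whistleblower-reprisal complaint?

Stage 1 — burden on grievant; standard: proof to a near certainty (weight is at least 90).
    (a): 97 − 6 = 91 ≥ 90 [met]
    (b): 96 − 2 = 94 ≥ 90 [met]
    (c): 99 − 9 = 90 ≥ 90 [met]
  Stage 1 carried; the burden shifts to the employer.
Stage 2 — burden on employer; standard: the preponderance of the evidence (weight exceeds 51).
    (d): 58 − 5 = 53 > 51 [met]
  The employer carries Stage 2; the grievant now bears the burden.
Stage 3 — burden on grievant; standard: clear and convincing evidence (weight is at least 74).
    (e): 92 − 16 = 76 ≥ 74 [met]
  Stage 3 is satisfied; the grievant continues to bear the burden.
Stage 4 — burden on grievant; standard: clear and convincing evidence (weight is at least 74).
    (f): 79 − 3 = 76 ≥ 74 [met]
  Stage 4 carried; the final stage is satisfied.
Every stage carried; the grievant prevails.

grievant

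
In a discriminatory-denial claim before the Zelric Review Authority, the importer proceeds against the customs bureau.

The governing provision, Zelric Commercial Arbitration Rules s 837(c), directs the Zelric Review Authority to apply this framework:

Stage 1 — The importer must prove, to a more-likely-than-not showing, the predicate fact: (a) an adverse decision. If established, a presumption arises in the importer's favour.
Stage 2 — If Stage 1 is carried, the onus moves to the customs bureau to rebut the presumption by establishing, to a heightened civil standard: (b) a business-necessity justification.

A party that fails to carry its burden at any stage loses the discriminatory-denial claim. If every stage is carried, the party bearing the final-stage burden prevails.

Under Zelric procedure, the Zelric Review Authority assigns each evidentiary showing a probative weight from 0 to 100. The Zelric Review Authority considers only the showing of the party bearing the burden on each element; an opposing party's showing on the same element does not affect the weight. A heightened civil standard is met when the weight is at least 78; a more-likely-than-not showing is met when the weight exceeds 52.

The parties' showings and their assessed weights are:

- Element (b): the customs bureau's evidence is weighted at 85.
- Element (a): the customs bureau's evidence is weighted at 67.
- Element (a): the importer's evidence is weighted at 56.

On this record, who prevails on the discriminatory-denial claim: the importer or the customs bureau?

Stage 1 — burden on importer; standard: a more-likely-than-not showing (weight exceeds 52).
    (a): 56 (customs bureau's 67 disregarded) > 52 [met]
  Stage 1 carried; the burden shifts to the customs bureau.
Stage 2 — burden on customs bureau; standard: a heightened civil standard (weight is at least 78).
    (b): 85 ≥ 78 [met]
  All elements met at the final stage.
All stages carried — the customs bureau prevails.

customs bureau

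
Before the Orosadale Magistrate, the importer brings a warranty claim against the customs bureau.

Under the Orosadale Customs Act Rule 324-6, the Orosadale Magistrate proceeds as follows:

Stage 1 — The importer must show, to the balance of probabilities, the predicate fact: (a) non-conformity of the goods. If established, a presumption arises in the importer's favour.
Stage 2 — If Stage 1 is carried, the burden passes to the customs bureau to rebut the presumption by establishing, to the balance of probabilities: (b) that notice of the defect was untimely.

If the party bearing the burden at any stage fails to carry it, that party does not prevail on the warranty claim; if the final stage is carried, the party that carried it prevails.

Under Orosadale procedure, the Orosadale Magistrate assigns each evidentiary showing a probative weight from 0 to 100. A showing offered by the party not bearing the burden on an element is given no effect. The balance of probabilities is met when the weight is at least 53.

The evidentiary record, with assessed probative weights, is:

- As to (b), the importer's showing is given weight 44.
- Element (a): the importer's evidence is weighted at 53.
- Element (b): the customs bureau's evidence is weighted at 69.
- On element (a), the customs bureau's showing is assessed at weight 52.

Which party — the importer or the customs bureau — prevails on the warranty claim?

Stage 1 (importer, the balance of probabilities, weight is at least 53): (a) 53 (customs bureau's 52 disregarded) ≥ 53 — meets.
  The importer carries Stage 1; the customs bureau now bears the burden.
Stage 2 (customs bureau, the balance of probabilities, weight is at least 53): (b) 69 (importer's 44 disregarded) ≥ 53 — meets.
  All elements met at the final stage.
All stages carried — the customs bureau prevails.

customs bureau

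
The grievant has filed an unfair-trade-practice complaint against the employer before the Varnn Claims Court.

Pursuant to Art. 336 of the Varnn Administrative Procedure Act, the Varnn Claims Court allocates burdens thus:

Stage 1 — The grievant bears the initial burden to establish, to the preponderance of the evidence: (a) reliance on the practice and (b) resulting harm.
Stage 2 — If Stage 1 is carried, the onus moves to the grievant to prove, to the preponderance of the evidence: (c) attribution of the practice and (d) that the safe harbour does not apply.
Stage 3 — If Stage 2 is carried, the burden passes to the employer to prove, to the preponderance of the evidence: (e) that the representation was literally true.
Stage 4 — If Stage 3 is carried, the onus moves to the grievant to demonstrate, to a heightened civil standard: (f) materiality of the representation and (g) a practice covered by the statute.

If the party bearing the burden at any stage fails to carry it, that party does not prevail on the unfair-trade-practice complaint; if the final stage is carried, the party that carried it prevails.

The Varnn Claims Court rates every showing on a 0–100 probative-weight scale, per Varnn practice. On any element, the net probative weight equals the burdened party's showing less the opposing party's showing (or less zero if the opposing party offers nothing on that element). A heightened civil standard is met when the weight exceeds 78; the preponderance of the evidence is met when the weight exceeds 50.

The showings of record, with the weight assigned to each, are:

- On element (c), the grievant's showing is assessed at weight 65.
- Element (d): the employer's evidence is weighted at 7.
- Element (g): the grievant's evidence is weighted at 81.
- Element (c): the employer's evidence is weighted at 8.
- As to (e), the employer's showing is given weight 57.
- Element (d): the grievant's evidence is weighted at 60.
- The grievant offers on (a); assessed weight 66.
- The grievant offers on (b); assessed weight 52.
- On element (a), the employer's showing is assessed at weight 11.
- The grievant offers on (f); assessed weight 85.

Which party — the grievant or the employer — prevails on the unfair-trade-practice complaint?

grievant

Stage 1 (grievant, the preponderance of the evidence, weight exceeds 50): (a) net 66−11=55 > 50 — meets; (b) 52 > 50 — meets.
  All elements met. The grievant retains the burden for Stage 2.
Stage 2 (grievant, the preponderance of the evidence, weight exceeds 50): (c) net 65−8=57 > 50 — meets; (d) net 60−7=53 > 50 — meets.
  Stage 2 carried; the burden shifts to the employer.
Stage 3 (employer, the preponderance of the evidence, weight exceeds 50): (e) 57 > 50 — meets.
  All elements met. The burden passes to the grievant.
Stage 4 (grievant, a heightened civil standard, weight exceeds 78): (f) 85 > 78 — meets; (g) 81 > 78 — meets.
  The grievant carries the last stage.
Every stage carried; the grievant prevails.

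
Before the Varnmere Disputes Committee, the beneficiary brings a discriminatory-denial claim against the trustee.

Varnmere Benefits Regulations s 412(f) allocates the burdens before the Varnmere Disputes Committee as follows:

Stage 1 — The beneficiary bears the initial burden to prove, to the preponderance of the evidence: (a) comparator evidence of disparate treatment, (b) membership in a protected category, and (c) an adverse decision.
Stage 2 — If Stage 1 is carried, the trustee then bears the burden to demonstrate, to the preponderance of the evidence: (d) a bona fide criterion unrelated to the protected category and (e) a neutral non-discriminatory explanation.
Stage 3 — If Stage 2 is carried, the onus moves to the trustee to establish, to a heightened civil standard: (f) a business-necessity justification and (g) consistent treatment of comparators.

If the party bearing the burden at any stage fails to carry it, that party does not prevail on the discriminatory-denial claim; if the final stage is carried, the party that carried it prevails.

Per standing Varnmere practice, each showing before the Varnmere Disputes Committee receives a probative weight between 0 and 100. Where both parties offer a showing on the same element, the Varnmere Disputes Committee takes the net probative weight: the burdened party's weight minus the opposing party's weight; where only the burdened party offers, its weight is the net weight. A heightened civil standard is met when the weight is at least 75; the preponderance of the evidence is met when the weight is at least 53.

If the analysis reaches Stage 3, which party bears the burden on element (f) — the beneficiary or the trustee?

trustee

Stage 3's rule assigns the burden to the trustee (to a heightened civil standard).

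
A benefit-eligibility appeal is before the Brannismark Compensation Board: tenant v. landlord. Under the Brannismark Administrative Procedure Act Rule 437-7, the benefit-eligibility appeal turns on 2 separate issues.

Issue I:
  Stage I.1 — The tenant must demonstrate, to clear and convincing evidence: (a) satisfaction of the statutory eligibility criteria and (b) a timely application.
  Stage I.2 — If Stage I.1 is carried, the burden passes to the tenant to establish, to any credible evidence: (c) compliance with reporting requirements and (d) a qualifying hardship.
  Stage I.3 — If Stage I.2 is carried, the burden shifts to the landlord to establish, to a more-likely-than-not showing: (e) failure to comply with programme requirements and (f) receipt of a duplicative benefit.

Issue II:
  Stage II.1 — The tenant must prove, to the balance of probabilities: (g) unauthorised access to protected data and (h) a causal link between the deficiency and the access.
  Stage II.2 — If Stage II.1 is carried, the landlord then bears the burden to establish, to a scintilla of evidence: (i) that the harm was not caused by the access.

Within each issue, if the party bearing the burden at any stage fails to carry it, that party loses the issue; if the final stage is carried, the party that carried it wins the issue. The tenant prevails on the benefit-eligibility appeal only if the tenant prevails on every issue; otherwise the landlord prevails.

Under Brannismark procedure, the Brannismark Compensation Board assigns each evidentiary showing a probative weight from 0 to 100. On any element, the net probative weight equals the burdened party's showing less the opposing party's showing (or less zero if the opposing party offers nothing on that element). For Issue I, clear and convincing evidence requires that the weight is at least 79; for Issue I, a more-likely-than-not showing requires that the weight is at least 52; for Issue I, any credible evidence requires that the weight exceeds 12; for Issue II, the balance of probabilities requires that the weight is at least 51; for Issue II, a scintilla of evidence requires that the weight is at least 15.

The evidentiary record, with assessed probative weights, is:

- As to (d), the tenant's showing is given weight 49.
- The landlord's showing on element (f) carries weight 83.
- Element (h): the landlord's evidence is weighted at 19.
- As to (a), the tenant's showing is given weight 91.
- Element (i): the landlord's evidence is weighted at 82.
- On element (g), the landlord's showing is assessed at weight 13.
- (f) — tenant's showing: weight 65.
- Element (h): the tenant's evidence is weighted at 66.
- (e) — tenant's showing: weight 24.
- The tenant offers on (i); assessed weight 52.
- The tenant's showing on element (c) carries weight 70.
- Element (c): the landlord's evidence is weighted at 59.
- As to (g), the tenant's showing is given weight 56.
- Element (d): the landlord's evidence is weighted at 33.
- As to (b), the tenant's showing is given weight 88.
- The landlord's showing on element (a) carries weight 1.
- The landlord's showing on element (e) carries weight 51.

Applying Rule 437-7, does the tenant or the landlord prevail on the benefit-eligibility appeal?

landlord

— Issue I —
Stage I.1 — burden on tenant; standard: clear and convincing evidence (weight is at least 79).
    (a): 91 − 1 = 90 ≥ 79 [met]
    (b): 88 ≥ 79 [met]
  Stage I.1 is satisfied; the tenant continues to bear the burden.
Stage I.2 — burden on tenant; standard: any credible evidence (weight exceeds 12).
    (c): 70 − 59 = 11 ≤ 12 [not met]
    (d): 49 − 33 = 16 > 12 [met]
  Not every element is met, so the tenant fails to carry Stage I.2.
So the landlord prevails on this issue.
— Issue II —
Stage II.1 (tenant, the balance of probabilities, weight is at least 51): (g) net 56−13=43 < 51 — fails; (h) net 66−19=47 < 51 — fails.
  Stage II.1 not carried; the tenant fails its burden.
The analysis ends at Stage II.1; the landlord prevails on this issue.
Per-issue: Issue I → landlord; Issue II → landlord. The tenant must prevail on every issue; overall, the landlord prevails.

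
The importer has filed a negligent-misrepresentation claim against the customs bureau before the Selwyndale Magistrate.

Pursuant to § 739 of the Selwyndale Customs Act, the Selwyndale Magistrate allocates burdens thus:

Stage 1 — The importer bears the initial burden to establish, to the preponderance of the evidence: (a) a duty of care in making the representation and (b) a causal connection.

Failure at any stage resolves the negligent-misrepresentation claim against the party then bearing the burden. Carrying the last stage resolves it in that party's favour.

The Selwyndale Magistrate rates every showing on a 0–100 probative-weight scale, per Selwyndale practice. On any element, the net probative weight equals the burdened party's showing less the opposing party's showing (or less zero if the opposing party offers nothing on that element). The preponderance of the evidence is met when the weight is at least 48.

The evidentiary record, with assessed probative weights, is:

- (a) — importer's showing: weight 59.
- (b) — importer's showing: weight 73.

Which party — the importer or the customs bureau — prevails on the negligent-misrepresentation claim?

importer

At Stage 1 the importer must meet the preponderance of the evidence (weight is at least 48): on (a) the weight is 59, which does reach 48, so (a) meets the standard; on (b) the weight is 73, ≥ 48, so (b) meets the standard.
  All elements met at the final stage.
Every stage carried; the importer prevails.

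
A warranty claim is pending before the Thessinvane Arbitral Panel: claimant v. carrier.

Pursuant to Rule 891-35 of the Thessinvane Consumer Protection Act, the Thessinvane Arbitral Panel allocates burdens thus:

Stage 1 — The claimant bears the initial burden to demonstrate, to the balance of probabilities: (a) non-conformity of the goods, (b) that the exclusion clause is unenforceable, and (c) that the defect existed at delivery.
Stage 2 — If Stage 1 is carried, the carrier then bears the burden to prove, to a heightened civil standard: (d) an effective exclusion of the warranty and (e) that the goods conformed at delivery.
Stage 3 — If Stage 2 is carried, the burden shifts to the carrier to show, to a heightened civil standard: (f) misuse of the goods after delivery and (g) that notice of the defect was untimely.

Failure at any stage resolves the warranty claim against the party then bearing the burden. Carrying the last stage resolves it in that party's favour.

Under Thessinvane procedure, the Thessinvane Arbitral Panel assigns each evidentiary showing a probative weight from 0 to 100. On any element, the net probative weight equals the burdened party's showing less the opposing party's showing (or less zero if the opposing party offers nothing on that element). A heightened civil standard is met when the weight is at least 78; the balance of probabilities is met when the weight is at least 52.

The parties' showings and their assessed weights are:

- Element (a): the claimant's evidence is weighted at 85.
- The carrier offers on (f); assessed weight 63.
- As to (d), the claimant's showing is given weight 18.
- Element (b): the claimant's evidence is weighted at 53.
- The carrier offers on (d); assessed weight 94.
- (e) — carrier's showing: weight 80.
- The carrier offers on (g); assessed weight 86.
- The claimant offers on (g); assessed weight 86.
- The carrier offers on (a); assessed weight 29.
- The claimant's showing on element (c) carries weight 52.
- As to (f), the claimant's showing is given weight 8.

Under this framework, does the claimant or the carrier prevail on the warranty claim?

claimant

At Stage 1 the claimant must meet the balance of probabilities (weight is at least 52): on (a) the weight is 85 less the opposing 29 gives net 56, ≥ 52, so (a) meets the standard; on (b) the weight is 53, ≥ 52, so (b) meets the standard; on (c) the weight is 52, ≥ 52, so (c) meets the standard.
  Stage 1 is satisfied; the onus moves to the carrier.
At Stage 2 the carrier must meet a heightened civil standard (weight is at least 78): on (d) the weight is 94 less the opposing 18 gives net 76, which does not reach 78, so (d) does not meet the standard; on (e) the weight is 80, ≥ 78, so (e) meets the standard.
  Not every element is met, so the carrier fails to carry Stage 2.
So the claimant prevails.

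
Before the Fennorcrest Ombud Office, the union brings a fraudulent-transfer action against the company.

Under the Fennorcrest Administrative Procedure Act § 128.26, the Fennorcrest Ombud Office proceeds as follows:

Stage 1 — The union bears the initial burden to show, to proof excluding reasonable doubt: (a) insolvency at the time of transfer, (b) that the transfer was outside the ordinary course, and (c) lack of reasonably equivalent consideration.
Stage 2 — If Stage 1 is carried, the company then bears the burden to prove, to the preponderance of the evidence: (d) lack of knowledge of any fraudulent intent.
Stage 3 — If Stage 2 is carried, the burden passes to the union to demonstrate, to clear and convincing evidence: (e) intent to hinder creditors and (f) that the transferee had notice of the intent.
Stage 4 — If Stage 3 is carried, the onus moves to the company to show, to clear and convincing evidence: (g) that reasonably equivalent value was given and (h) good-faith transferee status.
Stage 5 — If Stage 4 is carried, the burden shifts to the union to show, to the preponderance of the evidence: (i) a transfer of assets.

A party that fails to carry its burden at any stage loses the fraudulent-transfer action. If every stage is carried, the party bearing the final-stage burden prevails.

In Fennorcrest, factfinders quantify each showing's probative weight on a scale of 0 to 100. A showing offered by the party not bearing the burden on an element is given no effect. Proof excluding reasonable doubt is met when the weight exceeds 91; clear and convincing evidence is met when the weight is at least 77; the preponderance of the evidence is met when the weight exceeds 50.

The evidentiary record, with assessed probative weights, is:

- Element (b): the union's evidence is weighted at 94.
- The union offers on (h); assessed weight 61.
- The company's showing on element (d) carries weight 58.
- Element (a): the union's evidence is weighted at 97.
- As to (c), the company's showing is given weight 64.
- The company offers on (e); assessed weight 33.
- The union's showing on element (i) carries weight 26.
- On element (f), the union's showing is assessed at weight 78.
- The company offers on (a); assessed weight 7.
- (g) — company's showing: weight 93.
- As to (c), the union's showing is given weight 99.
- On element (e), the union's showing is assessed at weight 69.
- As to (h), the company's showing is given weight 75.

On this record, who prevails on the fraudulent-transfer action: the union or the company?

At Stage 1 the union must meet proof excluding reasonable doubt (weight exceeds 91): on (a) the weight is 97 (the company's 7 is given no effect), > 91, so (a) meets the standard; on (b) the weight is 94, > 91, so (b) meets the standard; on (c) the weight is 99 (the company's 64 is given no effect), which does exceed 91, so (c) meets the standard.
  Stage 1 carried; the burden shifts to the company.
At Stage 2 the company must meet the preponderance of the evidence (weight exceeds 50): on (d) the weight is 58, which does exceed 50, so (d) meets the standard.
  Stage 2 is satisfied; the onus moves to the union.
At Stage 3 the union must meet clear and convincing evidence (weight is at least 77): on (e) the weight is 69 (the company's 33 is given no effect), which does not reach 77, so (e) does not meet the standard; on (f) the weight is 78, ≥ 77, so (f) meets the standard.
  The union does not carry Stage 3.
The analysis ends at Stage 3; the company prevails.

company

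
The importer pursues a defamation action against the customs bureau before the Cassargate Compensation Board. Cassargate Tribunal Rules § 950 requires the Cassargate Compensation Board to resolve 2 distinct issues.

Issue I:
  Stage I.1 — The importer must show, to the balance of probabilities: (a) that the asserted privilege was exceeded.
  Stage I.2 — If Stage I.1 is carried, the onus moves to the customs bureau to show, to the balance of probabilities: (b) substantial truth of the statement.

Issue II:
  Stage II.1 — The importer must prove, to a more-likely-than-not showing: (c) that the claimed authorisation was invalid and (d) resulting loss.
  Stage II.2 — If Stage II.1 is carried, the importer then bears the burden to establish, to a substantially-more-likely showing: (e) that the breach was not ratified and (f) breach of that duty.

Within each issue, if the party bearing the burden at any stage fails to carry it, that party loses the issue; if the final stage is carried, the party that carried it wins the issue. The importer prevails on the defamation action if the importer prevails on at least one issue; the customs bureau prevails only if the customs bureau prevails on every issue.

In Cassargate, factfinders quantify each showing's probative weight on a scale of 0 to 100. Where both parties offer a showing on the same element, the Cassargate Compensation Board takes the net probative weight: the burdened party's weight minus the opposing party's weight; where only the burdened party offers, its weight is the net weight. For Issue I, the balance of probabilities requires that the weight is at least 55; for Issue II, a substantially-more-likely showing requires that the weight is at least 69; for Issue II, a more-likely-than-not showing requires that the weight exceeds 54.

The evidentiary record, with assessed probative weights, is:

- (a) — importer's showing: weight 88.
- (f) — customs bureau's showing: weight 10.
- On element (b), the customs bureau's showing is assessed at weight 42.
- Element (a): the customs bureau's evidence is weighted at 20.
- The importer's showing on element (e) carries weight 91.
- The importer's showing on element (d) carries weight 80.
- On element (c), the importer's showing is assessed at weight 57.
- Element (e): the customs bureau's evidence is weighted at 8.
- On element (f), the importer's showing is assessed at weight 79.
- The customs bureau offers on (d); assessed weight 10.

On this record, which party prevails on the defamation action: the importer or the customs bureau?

importer

— Issue I —
Stage I.1 (importer, the balance of probabilities, weight is at least 55): (a) net 88−20=68 ≥ 55 — meets.
  Stage I.1 carried; the burden shifts to the customs bureau.
Stage I.2 (customs bureau, the balance of probabilities, weight is at least 55): (b) 42 < 55 — fails.
  Not every element is met, so the customs bureau fails to carry Stage I.2.
So the importer prevails on this issue.
— Issue II —
Stage II.1 (importer, a more-likely-than-not showing, weight exceeds 54): (c) 57 > 54 — meets; (d) net 80−10=70 > 54 — meets.
  Stage II.1 is satisfied; the importer continues to bear the burden.
Stage II.2 (importer, a substantially-more-likely showing, weight is at least 69): (e) net 91−8=83 ≥ 69 — meets; (f) net 79−10=69 ≥ 69 — meets.
  All elements met at the final stage.
Every stage carried; the importer prevails on this issue.
Per-issue: Issue I → importer; Issue II → importer. The importer must prevail on at least one issue; overall, the importer prevails.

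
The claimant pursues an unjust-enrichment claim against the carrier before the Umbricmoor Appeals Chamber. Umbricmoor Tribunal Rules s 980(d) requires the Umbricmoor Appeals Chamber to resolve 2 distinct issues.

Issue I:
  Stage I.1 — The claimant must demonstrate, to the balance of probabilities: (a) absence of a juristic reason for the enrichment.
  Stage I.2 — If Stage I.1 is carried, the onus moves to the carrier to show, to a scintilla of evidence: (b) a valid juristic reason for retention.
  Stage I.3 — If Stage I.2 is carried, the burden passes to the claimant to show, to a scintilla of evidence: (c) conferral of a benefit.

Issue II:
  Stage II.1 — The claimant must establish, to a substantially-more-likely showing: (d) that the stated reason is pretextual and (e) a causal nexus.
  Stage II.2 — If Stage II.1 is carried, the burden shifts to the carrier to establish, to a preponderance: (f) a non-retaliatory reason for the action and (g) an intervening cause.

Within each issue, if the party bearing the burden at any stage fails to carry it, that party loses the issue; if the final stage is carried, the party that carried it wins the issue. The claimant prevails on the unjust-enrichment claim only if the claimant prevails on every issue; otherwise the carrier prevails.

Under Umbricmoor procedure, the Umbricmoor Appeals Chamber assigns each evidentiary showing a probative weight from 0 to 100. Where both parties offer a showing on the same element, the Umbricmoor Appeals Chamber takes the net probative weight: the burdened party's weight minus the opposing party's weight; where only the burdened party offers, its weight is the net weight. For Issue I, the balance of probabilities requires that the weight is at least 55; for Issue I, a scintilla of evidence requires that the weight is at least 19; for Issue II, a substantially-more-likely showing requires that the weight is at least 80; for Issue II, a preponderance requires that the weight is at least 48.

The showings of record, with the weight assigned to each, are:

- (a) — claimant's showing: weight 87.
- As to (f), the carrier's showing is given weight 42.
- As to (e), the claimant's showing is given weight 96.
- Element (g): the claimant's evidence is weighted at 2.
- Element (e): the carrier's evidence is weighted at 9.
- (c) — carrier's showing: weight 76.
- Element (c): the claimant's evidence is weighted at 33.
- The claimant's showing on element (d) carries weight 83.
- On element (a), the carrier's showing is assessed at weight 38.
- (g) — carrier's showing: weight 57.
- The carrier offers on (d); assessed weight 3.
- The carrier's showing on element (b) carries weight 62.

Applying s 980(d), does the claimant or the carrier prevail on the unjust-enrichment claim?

carrier

— Issue I —
At Stage I.1 the claimant must meet the balance of probabilities (weight is at least 55): on (a) the weight is 87 less the opposing 38 gives net 49, which does not reach 55, so (a) does not meet the standard.
  Not every element is met, so the claimant fails to carry Stage I.1.
The carrier prevails on this issue.
— Issue II —
At Stage II.1 the claimant must meet a substantially-more-likely showing (weight is at least 80): on (d) the weight is 83 less the opposing 3 gives net 80, ≥ 80, so (d) meets the standard; on (e) the weight is 96 less the opposing 9 gives net 87, which does reach 80, so (e) meets the standard.
  The claimant carries Stage II.1; the carrier now bears the burden.
At Stage II.2 the carrier must meet a preponderance (weight is at least 48): on (f) the weight is 42, < 48, so (f) does not meet the standard; on (g) the weight is 57 less the opposing 2 gives net 55, which does reach 48, so (g) meets the standard.
  Not every element is met, so the carrier fails to carry Stage II.2.
So the claimant prevails on this issue.
Per-issue: Issue I → carrier; Issue II → claimant. The claimant must prevail on every issue; overall, the carrier prevails.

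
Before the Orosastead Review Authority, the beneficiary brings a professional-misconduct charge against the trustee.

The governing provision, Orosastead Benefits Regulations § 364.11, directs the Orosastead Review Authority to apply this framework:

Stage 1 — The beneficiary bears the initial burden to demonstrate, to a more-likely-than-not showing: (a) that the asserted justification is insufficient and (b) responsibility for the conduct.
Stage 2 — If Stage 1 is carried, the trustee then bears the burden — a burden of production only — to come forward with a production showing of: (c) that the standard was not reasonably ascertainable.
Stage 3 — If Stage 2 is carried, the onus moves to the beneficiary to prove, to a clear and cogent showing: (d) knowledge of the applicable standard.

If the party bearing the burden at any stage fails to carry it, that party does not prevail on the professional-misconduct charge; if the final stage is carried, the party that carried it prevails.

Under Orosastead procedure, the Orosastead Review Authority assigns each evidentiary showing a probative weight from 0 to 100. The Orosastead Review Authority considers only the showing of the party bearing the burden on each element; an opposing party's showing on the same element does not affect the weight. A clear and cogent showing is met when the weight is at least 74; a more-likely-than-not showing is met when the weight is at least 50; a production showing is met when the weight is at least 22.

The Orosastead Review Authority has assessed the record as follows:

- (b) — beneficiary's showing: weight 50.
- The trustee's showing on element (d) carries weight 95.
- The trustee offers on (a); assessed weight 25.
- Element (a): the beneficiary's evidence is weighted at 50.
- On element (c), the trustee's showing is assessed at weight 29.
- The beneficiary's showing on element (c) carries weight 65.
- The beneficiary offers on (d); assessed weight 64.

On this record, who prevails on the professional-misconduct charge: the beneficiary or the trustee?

trustee

Stage 1 — burden on beneficiary; standard: a more-likely-than-not showing (weight is at least 50).
    (a): 50 (trustee's 25 disregarded) ≥ 50 [met]
    (b): 50 ≥ 50 [met]
  Stage 1 carried; the burden shifts to the trustee.
Stage 2 — burden on trustee; standard: a production showing (weight is at least 22).
    (c): 29 (beneficiary's 65 disregarded) ≥ 22 [met]
  Stage 2 carried; the burden shifts to the beneficiary.
Stage 3 — burden on beneficiary; standard: a clear and cogent showing (weight is at least 74).
    (d): 64 (trustee's 95 disregarded) < 74 [not met]
  The beneficiary does not carry Stage 3.
The trustee prevails.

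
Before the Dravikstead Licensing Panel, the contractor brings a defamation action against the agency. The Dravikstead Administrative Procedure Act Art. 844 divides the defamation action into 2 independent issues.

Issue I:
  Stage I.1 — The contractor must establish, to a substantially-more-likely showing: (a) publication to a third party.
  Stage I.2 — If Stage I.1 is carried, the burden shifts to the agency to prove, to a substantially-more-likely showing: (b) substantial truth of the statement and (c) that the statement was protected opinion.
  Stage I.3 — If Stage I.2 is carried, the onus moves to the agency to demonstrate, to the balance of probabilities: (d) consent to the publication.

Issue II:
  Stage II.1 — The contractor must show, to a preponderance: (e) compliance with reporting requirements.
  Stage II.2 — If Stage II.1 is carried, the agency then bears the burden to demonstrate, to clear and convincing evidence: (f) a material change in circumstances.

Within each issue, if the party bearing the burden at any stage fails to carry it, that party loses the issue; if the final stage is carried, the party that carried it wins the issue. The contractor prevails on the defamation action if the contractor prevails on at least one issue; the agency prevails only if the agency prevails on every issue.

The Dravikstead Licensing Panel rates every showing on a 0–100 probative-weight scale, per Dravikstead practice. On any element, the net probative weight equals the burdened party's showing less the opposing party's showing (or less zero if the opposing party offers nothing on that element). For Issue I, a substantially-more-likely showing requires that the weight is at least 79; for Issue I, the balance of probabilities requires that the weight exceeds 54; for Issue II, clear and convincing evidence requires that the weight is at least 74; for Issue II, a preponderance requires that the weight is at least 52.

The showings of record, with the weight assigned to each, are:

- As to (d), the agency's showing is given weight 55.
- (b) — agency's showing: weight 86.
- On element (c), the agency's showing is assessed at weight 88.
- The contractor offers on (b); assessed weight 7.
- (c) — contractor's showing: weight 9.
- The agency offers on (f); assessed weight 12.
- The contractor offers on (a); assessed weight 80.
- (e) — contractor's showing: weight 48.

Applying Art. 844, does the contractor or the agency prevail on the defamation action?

— Issue I —
At Stage I.1 the contractor must meet a substantially-more-likely showing (weight is at least 79): on (a) the weight is 80, which does reach 79, so (a) meets the standard.
  The contractor carries Stage I.1; the agency now bears the burden.
At Stage I.2 the agency must meet a substantially-more-likely showing (weight is at least 79): on (b) the weight is 86 less the opposing 7 gives net 79, ≥ 79, so (b) meets the standard; on (c) the weight is 88 less the opposing 9 gives net 79, which does reach 79, so (c) meets the standard.
  Stage I.2 is satisfied; the agency continues to bear the burden.
At Stage I.3 the agency must meet the balance of probabilities (weight exceeds 54): on (d) the weight is 55, > 54, so (d) meets the standard.
  All elements met at the final stage.
Every stage carried; the agency prevails on this issue.
— Issue II —
Stage II.1 — burden on contractor; standard: a preponderance (weight is at least 52).
    (e): 48 < 52 [not met]
  Stage II.1 not carried; the contractor fails its burden.
The analysis ends at Stage II.1; the agency prevails on this issue.
Per-issue: Issue I → agency; Issue II → agency. The contractor must prevail on at least one issue; overall, the agency prevails.

agency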